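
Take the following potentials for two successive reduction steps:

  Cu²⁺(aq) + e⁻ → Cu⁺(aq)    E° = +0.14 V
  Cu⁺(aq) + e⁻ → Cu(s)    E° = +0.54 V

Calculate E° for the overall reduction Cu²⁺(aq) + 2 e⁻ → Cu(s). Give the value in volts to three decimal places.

Standard free energies of sequential steps add: ΔG°₃ = ΔG°₁ + ΔG°₂, so n₃E°₃ = n₁E°₁ + n₂E°₂.
E°₃ = (1×+0.14 + 1×+0.54) / 2 = (+0.680) / 2 = +0.340 V.

+0.340 V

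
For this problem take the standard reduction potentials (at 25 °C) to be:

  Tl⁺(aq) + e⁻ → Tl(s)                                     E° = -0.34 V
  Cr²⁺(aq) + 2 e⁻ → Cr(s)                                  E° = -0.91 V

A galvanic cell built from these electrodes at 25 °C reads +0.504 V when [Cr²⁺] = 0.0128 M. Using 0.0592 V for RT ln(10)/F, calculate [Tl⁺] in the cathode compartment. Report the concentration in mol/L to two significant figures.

Tl⁺/Tl is the cathode, Cr²⁺/Cr the anode: E°cell = +0.57 V, n = 2.
Overall reaction: 2 Tl⁺(aq) + Cr(s) → 2 Tl(s) + Cr²⁺(aq); Q = [Cr²⁺]^1/[Tl⁺]^2.
From E = E° − (0.0592/n) log Q: log Q = (E° − E)·n/0.0592 = (+0.57 − (+0.504))·2/0.0592 = 2.2297.
So 2·log[Tl⁺] = 1·log(0.0128) − log Q = -1.8928 − (2.2297) = -4.1225; log[Tl⁺] = -4.1225 / 2 = -2.0612; [Tl⁺] = 10^(-2.0612) ≈ 0.0087 M.

0.0087 M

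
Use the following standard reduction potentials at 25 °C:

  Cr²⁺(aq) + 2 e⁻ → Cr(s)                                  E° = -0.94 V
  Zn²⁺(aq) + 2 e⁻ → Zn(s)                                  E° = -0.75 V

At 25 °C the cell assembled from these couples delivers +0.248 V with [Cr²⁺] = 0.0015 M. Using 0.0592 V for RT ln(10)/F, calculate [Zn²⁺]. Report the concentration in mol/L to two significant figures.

Zn²⁺/Zn is the cathode, Cr²⁺/Cr the anode: E°cell = +0.19 V, n = 2.
Overall reaction: Zn²⁺(aq) + Cr(s) → Zn(s) + Cr²⁺(aq); Q = [Cr²⁺]^1/[Zn²⁺]^1.
From E = E° − (0.0592/n) log Q: log Q = (E° − E)·n/0.0592 = (+0.19 − (+0.248))·2/0.0592 = -1.9595.
So 1·log[Zn²⁺] = 1·log(0.0015) − log Q = -2.8239 − (-1.9595) = -0.8644; [Zn²⁺] = 10^(-0.8644) ≈ 0.14 M.

0.14 M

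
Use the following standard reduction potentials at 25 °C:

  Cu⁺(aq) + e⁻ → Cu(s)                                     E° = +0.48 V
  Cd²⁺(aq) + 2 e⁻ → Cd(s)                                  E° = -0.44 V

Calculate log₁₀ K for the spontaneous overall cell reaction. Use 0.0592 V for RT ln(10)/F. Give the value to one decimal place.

Cathode: Cu⁺/Cu; anode: Cd²⁺/Cd. E°cell = +0.92 V, n = 2.
log K = nE°cell / 0.0592 = (2)(+0.92) / 0.0592 = 31.1.

31.1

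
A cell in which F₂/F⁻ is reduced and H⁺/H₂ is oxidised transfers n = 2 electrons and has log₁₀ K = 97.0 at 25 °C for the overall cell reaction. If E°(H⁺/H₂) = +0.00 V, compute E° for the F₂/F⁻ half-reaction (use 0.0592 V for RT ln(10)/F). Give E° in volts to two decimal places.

+2.87 V

E°cell = (0.0592/n)·log K = (0.0592/2)(97.0) = +2.871 V.
Since F₂/F⁻ is the cathode and H⁺/H₂ the anode, E°cell = E°(F₂/F⁻) − E°(H⁺/H₂).
So E°(F₂/F⁻) = E°cell + E°(H⁺/H₂) = +2.871 + (+0.00) = +2.87 V.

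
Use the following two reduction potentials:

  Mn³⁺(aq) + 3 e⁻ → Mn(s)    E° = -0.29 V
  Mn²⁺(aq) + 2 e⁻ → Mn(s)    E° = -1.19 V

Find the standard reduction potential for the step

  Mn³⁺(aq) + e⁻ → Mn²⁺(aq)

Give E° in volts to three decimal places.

Sequential free energies add, so n₃E°₃ = n₁E°₁ + n₂E°₂.
With n₃ = 3, and the known step contributing 2×(-1.19) V, the unknown satisfies 1·E° = 3×(-0.29) − 2×(-1.19) = +1.510.
E° = +1.510 / 1 = +1.510 V.

+1.510 V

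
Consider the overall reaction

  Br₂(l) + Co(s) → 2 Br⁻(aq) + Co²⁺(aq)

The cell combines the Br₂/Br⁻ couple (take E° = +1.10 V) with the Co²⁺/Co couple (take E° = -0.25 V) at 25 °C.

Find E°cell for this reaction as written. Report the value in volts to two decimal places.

The Br₂/Br⁻ couple has the higher reduction potential, so it is the cathode; Co²⁺/Co is oxidised at the anode.
E°cell = E°(cathode) − E°(anode) = (+1.10) − (-0.25) = +1.35 V.

+1.35 V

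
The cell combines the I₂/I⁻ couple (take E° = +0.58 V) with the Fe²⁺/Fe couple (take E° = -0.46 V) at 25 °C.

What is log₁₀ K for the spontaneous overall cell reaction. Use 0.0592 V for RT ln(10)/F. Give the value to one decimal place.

Cathode: I₂/I⁻; anode: Fe²⁺/Fe. E°cell = +1.04 V, n = 2.
log K = nE°cell / 0.0592 = (2)(+1.04) / 0.0592 = 35.1.

35.1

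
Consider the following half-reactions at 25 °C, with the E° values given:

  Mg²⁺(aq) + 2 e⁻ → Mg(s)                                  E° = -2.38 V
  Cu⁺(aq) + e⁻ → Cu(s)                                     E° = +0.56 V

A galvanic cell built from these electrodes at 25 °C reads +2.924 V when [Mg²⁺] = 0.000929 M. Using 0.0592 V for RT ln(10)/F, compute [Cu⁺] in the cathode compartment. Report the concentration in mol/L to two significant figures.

Cu⁺/Cu is the cathode, Mg²⁺/Mg the anode: E°cell = +2.94 V, n = 2.
Overall reaction: 2 Cu⁺(aq) + Mg(s) → 2 Cu(s) + Mg²⁺(aq); Q = [Mg²⁺]^1/[Cu⁺]^2.
From E = E° − (0.0592/n) log Q: log Q = (E° − E)·n/0.0592 = (+2.94 − (+2.924))·2/0.0592 = 0.5405.
So 2·log[Cu⁺] = 1·log(0.000929) − log Q = -3.0320 − (0.5405) = -3.5725; log[Cu⁺] = -3.5725 / 2 = -1.7862; [Cu⁺] = 10^(-1.7862) ≈ 0.016 M.

0.016 M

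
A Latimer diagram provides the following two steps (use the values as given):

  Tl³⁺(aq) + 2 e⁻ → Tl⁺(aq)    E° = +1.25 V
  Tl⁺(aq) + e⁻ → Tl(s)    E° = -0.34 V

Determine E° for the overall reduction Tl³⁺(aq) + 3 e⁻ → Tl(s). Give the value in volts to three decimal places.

+0.720 V

Adding the free-energy changes (−nFE°) of the two steps gives −n₃FE°₃ = −n₁FE°₁ − n₂FE°₂.
E°₃ = (2×+1.25 + 1×-0.34) / 3 = (+2.160) / 3 = +0.720 V.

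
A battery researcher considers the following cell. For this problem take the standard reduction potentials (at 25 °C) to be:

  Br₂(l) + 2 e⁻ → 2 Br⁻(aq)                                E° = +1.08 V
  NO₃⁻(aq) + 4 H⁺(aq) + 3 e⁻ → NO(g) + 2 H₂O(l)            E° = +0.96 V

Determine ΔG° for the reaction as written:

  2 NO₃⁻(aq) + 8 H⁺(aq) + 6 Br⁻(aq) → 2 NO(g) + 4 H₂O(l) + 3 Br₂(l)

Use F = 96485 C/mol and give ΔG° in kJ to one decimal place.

As written, NO₃⁻/NO is reduced (cathode) and Br₂/Br⁻ is oxidised (anode), so E°cell = (+0.96) − (+1.08) = -0.12 V.
Balancing electrons gives n = 6.
ΔG° = −nFE° = −(6)(96485)(-0.12) = 69,469 J = +69.5 kJ.

+69.5 kJ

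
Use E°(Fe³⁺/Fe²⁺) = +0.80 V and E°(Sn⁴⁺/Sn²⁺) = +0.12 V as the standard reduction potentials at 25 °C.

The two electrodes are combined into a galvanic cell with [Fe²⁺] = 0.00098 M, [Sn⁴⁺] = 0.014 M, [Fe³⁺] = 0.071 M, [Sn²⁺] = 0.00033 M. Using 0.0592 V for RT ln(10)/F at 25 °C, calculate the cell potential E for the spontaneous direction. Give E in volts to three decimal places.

+0.742 V

Fe³⁺/Fe²⁺ is the cathode (higher E°), Sn⁴⁺/Sn²⁺ the anode: E°cell = +0.80 − (+0.12) = +0.68 V, n = 2.
Overall: 2 Fe³⁺(aq) + Sn²⁺(aq) → 2 Fe²⁺(aq) + Sn⁴⁺(aq)
Q = [Fe²⁺]^2·[Sn⁴⁺] / ([Fe³⁺]^2·[Sn²⁺]); log Q = -2.092.
E = E° − (0.0592/n) log Q = +0.68 − (0.0592/2)(-2.092) = +0.742 V.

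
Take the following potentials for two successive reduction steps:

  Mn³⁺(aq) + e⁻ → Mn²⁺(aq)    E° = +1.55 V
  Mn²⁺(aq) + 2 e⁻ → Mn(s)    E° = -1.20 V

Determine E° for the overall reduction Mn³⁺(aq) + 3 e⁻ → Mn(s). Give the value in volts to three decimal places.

Since ΔG° = −nFE° is additive over sequential reductions, n₃E°₃ = n₁E°₁ + n₂E°₂.
E°₃ = (1×+1.55 + 2×-1.20) / 3 = (-0.850) / 3 = -0.283 V.

-0.283 V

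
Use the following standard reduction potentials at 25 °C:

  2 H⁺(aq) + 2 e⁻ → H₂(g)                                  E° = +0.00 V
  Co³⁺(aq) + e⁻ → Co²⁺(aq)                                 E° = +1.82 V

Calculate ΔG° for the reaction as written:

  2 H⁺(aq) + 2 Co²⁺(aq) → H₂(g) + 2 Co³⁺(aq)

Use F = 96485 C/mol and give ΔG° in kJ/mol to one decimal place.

+351.2 kJ/mol

As written, H⁺/H₂ is reduced (cathode) and Co³⁺/Co²⁺ is oxidised (anode), so E°cell = (+0.00) − (+1.82) = -1.82 V.
Balancing electrons gives n = 2.
ΔG° = −nFE° = −(2)(96485)(-1.82) = 351,205 J = +351.2 kJ/mol.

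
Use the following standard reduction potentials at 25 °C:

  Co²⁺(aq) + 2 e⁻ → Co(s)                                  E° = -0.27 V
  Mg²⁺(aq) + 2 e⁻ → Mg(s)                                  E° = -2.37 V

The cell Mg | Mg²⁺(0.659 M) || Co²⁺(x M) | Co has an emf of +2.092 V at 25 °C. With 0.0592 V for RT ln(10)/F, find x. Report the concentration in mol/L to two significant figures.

0.35 M

Co²⁺/Co is the cathode, Mg²⁺/Mg the anode: E°cell = +2.10 V, n = 2.
Overall reaction: Co²⁺(aq) + Mg(s) → Co(s) + Mg²⁺(aq); Q = [Mg²⁺]^1/[Co²⁺]^1.
From E = E° − (0.0592/n) log Q: log Q = (E° − E)·n/0.0592 = (+2.10 − (+2.092))·2/0.0592 = 0.2703.
So 1·log[Co²⁺] = 1·log(0.659) − log Q = -0.1811 − (0.2703) = -0.4514; [Co²⁺] = 10^(-0.4514) ≈ 0.35 M.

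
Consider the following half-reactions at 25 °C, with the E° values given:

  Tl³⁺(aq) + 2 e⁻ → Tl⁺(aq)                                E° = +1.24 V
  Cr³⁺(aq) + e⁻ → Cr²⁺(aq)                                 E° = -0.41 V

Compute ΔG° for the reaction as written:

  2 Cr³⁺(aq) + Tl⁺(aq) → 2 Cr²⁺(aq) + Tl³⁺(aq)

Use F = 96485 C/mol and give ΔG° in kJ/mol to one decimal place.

As written, Cr³⁺/Cr²⁺ is reduced (cathode) and Tl³⁺/Tl⁺ is oxidised (anode), so E°cell = (-0.41) − (+1.24) = -1.65 V.
Balancing electrons gives n = 2.
ΔG° = −nFE° = −(2)(96485)(-1.65) = 318,400 J = +318.4 kJ/mol.

+318.4 kJ/mol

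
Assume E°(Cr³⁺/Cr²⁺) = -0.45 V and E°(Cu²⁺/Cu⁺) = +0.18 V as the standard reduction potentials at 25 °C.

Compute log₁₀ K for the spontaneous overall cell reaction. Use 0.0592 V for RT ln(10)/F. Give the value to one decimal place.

Cathode: Cu²⁺/Cu⁺; anode: Cr³⁺/Cr²⁺. E°cell = +0.63 V, n = 1.
log K = nE°cell / 0.0592 = (1)(+0.63) / 0.0592 = 10.6.

10.6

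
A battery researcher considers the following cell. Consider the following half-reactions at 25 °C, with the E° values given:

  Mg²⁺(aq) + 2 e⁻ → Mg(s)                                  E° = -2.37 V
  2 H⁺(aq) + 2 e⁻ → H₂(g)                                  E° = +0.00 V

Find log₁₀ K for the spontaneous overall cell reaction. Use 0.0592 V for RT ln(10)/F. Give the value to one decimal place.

Cathode: H⁺/H₂; anode: Mg²⁺/Mg. E°cell = +2.37 V, n = 2.
log K = nE°cell / 0.0592 = (2)(+2.37) / 0.0592 = 80.1.

80.1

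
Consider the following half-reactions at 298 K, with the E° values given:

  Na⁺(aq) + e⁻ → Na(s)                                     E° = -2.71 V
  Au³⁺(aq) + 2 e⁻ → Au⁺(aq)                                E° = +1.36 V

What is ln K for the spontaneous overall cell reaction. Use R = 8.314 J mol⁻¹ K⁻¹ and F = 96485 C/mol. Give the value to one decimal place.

Cathode: Au³⁺/Au⁺; anode: Na⁺/Na. E°cell = (+1.36) − (-2.71) = +4.07 V, with n = 2.
ΔG° = −nFE° = −RT ln K, so ln K = nFE°/(RT) = (2)(96485)(+4.07) / ((8.314)(298)) = 316.999.

317.0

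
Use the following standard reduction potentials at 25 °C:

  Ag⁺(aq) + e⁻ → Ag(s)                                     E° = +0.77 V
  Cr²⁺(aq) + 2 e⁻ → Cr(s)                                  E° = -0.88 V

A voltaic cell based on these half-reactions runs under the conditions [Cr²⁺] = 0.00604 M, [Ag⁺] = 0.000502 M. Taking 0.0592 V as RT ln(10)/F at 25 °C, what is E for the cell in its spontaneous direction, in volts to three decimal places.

+1.520 V

Ag⁺/Ag is the cathode (higher E°), Cr²⁺/Cr the anode: E°cell = +0.77 − (-0.88) = +1.65 V, n = 2.
Overall: 2 Ag⁺(aq) + Cr(s) → 2 Ag(s) + Cr²⁺(aq)
Q = [Cr²⁺] / ([Ag⁺]^2); log Q = 4.380.
E = E° − (0.0592/n) log Q = +1.65 − (0.0592/2)(4.380) = +1.520 V.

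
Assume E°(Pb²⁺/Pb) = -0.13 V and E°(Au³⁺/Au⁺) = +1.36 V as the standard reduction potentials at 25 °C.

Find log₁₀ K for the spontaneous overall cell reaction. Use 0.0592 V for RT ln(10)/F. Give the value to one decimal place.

50.3

Cathode: Au³⁺/Au⁺; anode: Pb²⁺/Pb. E°cell = +1.49 V, n = 2.
log K = nE°cell / 0.0592 = (2)(+1.49) / 0.0592 = 50.3.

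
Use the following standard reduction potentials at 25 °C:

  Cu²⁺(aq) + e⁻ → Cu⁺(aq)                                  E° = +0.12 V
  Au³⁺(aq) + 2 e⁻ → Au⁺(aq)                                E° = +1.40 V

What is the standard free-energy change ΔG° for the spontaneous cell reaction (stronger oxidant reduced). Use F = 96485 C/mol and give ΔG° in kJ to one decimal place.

-247.0 kJ

Au³⁺/Au⁺ (E° = +1.40 V) is the cathode; Cu²⁺/Cu⁺ (E° = +0.12 V) is the anode, so E°cell = +1.28 V.
Balancing electrons gives n = 2 (lcm of 2 and 1).
ΔG° = −nFE° = −(2)(96485)(+1.28) = -247,002 J = -247.0 kJ.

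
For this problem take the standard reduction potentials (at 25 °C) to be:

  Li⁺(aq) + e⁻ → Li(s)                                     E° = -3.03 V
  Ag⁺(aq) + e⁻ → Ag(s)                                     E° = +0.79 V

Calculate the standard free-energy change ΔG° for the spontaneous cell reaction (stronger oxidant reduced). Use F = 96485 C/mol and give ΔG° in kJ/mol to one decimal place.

Ag⁺/Ag (E° = +0.79 V) is the cathode; Li⁺/Li (E° = -3.03 V) is the anode, so E°cell = +3.82 V.
Balancing electrons gives n = 1 (lcm of 1 and 1).
ΔG° = −nFE° = −(1)(96485)(+3.82) = -368,573 J = -368.6 kJ/mol.

-368.6 kJ/mol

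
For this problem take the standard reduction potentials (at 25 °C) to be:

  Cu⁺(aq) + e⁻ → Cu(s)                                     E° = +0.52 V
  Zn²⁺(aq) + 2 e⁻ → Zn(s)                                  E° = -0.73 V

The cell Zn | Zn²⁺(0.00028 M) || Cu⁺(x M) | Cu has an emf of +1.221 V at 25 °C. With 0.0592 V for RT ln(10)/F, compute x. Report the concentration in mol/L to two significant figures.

0.0054 M

Cu⁺/Cu is the cathode, Zn²⁺/Zn the anode: E°cell = +1.25 V, n = 2.
Overall reaction: 2 Cu⁺(aq) + Zn(s) → 2 Cu(s) + Zn²⁺(aq); Q = [Zn²⁺]^1/[Cu⁺]^2.
From E = E° − (0.0592/n) log Q: log Q = (E° − E)·n/0.0592 = (+1.25 − (+1.221))·2/0.0592 = 0.9797.
So 2·log[Cu⁺] = 1·log(0.00028) − log Q = -3.5528 − (0.9797) = -4.5325; log[Cu⁺] = -4.5325 / 2 = -2.2662; [Cu⁺] = 10^(-2.2662) ≈ 0.0054 M.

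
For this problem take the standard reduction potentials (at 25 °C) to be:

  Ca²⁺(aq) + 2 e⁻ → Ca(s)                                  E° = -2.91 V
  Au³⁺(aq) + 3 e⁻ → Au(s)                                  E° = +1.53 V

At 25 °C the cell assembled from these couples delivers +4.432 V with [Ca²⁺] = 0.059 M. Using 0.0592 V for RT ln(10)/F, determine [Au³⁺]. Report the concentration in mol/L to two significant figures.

Au³⁺/Au is the cathode, Ca²⁺/Ca the anode: E°cell = +4.44 V, n = 6.
Overall reaction: 2 Au³⁺(aq) + 3 Ca(s) → 2 Au(s) + 3 Ca²⁺(aq); Q = [Ca²⁺]^3/[Au³⁺]^2.
From E = E° − (0.0592/n) log Q: log Q = (E° − E)·n/0.0592 = (+4.44 − (+4.432))·6/0.0592 = 0.8108.
So 2·log[Au³⁺] = 3·log(0.059) − log Q = -3.6874 − (0.8108) = -4.4982; log[Au³⁺] = -4.4982 / 2 = -2.2491; [Au³⁺] = 10^(-2.2491) ≈ 0.0056 M.

0.0056 M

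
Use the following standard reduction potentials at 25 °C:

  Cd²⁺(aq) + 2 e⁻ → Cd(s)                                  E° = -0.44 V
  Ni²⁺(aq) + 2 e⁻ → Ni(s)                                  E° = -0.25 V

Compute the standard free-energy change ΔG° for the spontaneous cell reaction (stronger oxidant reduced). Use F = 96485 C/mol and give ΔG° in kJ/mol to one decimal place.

Ni²⁺/Ni (E° = -0.25 V) is the cathode; Cd²⁺/Cd (E° = -0.44 V) is the anode, so E°cell = +0.19 V.
Balancing electrons gives n = 2 (lcm of 2 and 2).
ΔG° = −nFE° = −(2)(96485)(+0.19) = -36,664 J = -36.7 kJ/mol.

-36.7 kJ/mol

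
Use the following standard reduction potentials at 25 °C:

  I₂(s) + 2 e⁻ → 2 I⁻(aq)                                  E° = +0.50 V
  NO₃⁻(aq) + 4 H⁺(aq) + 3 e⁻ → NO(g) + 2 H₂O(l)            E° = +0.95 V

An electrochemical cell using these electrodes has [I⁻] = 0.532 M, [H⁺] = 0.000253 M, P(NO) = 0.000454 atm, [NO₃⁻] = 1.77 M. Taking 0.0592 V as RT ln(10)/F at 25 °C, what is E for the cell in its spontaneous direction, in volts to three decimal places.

NO₃⁻/NO is the cathode (higher E°), I₂/I⁻ the anode: E°cell = +0.95 − (+0.50) = +0.45 V, n = 6.
Overall: 2 NO₃⁻(aq) + 8 H⁺(aq) + 6 I⁻(aq) → 2 NO(g) + 4 H₂O(l) + 3 I₂(s)
Q = P(NO)^2 / ([NO₃⁻]^2·[H⁺]^8·[I⁻]^6); log Q = 23.238.
E = E° − (0.0592/n) log Q = +0.45 − (0.0592/6)(23.238) = +0.221 V.

+0.221 V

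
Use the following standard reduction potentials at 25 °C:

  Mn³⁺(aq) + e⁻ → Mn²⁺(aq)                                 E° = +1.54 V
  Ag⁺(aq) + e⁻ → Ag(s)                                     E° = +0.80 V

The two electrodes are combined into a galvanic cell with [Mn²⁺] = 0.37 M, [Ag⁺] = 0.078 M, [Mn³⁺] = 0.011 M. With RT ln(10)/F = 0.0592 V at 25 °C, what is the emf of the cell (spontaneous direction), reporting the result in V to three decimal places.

Mn³⁺/Mn²⁺ is the cathode (higher E°), Ag⁺/Ag the anode: E°cell = +1.54 − (+0.80) = +0.74 V, n = 1.
Overall: Mn³⁺(aq) + Ag(s) → Mn²⁺(aq) + Ag⁺(aq)
Q = [Mn²⁺]·[Ag⁺] / ([Mn³⁺]); log Q = 0.419.
E = E° − (0.0592/n) log Q = +0.74 − (0.0592/1)(0.419) = +0.715 V.

+0.715 V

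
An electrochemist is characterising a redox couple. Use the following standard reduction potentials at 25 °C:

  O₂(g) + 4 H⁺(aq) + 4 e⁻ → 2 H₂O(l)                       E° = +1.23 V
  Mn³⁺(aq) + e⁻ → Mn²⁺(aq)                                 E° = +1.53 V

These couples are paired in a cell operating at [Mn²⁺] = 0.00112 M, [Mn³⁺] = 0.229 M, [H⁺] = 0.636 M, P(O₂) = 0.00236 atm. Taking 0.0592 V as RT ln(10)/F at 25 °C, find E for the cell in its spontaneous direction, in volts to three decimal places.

Mn³⁺/Mn²⁺ is the cathode (higher E°), O₂/H₂O the anode: E°cell = +1.53 − (+1.23) = +0.30 V, n = 4.
Overall: 4 Mn³⁺(aq) + 2 H₂O(l) → 4 Mn²⁺(aq) + O₂(g) + 4 H⁺(aq)
Q = [Mn²⁺]^4·P(O₂)·[H⁺]^4 / ([Mn³⁺]^4); log Q = -12.656.
E = E° − (0.0592/n) log Q = +0.30 − (0.0592/4)(-12.656) = +0.487 V.

+0.487 V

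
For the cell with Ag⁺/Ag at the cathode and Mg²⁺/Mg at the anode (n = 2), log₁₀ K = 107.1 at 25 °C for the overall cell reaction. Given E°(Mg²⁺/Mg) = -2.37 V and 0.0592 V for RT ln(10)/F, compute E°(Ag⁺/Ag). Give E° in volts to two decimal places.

E°cell = (0.0592/n)·log K = (0.0592/2)(107.1) = +3.170 V.
Since Ag⁺/Ag is the cathode and Mg²⁺/Mg the anode, E°cell = E°(Ag⁺/Ag) − E°(Mg²⁺/Mg).
So E°(Ag⁺/Ag) = E°cell + E°(Mg²⁺/Mg) = +3.170 + (-2.37) = +0.80 V.

+0.80 V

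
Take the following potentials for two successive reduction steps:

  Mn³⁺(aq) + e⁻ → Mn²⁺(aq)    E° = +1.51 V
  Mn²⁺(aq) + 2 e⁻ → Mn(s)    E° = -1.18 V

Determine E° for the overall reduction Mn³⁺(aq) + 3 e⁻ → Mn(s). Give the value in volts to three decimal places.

-0.283 V

Since ΔG° = −nFE° is additive over sequential reductions, n₃E°₃ = n₁E°₁ + n₂E°₂.
E°₃ = (1×+1.51 + 2×-1.18) / 3 = (-0.850) / 3 = -0.283 V.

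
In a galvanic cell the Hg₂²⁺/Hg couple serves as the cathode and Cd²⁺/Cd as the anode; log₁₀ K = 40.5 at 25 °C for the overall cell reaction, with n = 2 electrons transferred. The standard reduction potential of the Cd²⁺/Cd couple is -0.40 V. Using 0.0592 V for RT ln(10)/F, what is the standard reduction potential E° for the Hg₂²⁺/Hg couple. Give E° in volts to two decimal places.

E°cell = (0.0592/n)·log K = (0.0592/2)(40.5) = +1.199 V.
Since Hg₂²⁺/Hg is the cathode and Cd²⁺/Cd the anode, E°cell = E°(Hg₂²⁺/Hg) − E°(Cd²⁺/Cd).
So E°(Hg₂²⁺/Hg) = E°cell + E°(Cd²⁺/Cd) = +1.199 + (-0.40) = +0.80 V.

+0.80 V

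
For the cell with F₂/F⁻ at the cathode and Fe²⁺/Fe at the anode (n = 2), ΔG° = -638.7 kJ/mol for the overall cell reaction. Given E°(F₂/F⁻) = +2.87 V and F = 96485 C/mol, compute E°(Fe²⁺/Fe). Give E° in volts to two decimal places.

E°cell = −ΔG°/(nF) = −(-638.7×10³)/((2)(96485)) = +3.310 V.
Since F₂/F⁻ is the cathode and Fe²⁺/Fe the anode, E°cell = E°(F₂/F⁻) − E°(Fe²⁺/Fe).
So E°(Fe²⁺/Fe) = E°(F₂/F⁻) − E°cell = (+2.87) − (+3.310) = -0.44 V.

-0.44 V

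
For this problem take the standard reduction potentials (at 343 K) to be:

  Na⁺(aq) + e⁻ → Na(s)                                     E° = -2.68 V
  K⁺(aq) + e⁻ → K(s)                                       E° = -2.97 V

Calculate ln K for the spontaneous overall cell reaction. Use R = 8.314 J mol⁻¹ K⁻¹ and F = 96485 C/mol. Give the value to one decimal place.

Cathode: Na⁺/Na; anode: K⁺/K. E°cell = (-2.68) − (-2.97) = +0.29 V, with n = 1.
ΔG° = −nFE° = −RT ln K, so ln K = nFE°/(RT) = (1)(96485)(+0.29) / ((8.314)(343)) = 9.812.

9.8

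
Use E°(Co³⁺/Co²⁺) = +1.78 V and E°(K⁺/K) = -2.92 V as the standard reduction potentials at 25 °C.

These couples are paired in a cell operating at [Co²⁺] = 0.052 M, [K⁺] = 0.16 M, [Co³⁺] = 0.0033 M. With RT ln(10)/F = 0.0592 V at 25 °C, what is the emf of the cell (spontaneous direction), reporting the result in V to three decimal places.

+4.676 V

Co³⁺/Co²⁺ is the cathode (higher E°), K⁺/K the anode: E°cell = +1.78 − (-2.92) = +4.70 V, n = 1.
Overall: Co³⁺(aq) + K(s) → Co²⁺(aq) + K⁺(aq)
Q = [Co²⁺]·[K⁺] / ([Co³⁺]); log Q = 0.402.
E = E° − (0.0592/n) log Q = +4.70 − (0.0592/1)(0.402) = +4.676 V.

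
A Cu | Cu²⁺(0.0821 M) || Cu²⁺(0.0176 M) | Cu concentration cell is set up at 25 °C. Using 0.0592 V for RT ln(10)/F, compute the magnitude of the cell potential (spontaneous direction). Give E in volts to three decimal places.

For a concentration cell E°cell = 0. The 0.0821 M side is the cathode (reduction is favoured where [Cu²⁺] is higher).
With n = 2, E = −(0.0592/2) log([Cu²⁺]ₐₙ/[Cu²⁺]꜀ₐₜ) = −(0.0592/2) log(0.0176/0.0821) = −(0.0592/2)(-0.669) = +0.020 V.

+0.020 V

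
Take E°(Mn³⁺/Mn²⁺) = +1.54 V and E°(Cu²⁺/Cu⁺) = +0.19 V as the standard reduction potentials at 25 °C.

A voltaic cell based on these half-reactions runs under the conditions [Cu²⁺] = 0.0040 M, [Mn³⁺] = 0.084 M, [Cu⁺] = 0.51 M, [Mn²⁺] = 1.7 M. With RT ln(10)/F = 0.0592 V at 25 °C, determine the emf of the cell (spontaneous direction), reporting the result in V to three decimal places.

+1.397 V

Mn³⁺/Mn²⁺ is the cathode (higher E°), Cu²⁺/Cu⁺ the anode: E°cell = +1.54 − (+0.19) = +1.35 V, n = 1.
Overall: Mn³⁺(aq) + Cu⁺(aq) → Mn²⁺(aq) + Cu²⁺(aq)
Q = [Mn²⁺]·[Cu²⁺] / ([Mn³⁺]·[Cu⁺]); log Q = -0.799.
E = E° − (0.0592/n) log Q = +1.35 − (0.0592/1)(-0.799) = +1.397 V.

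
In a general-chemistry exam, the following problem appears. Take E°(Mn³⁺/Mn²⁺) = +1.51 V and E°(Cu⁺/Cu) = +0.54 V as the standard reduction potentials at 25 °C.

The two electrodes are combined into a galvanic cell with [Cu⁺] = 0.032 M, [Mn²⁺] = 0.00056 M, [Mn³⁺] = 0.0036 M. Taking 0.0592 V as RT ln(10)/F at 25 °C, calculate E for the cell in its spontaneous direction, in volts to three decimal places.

+1.106 V

Mn³⁺/Mn²⁺ is the cathode (higher E°), Cu⁺/Cu the anode: E°cell = +1.51 − (+0.54) = +0.97 V, n = 1.
Overall: Mn³⁺(aq) + Cu(s) → Mn²⁺(aq) + Cu⁺(aq)
Q = [Mn²⁺]·[Cu⁺] / ([Mn³⁺]); log Q = -2.303.
E = E° − (0.0592/n) log Q = +0.97 − (0.0592/1)(-2.303) = +1.106 V.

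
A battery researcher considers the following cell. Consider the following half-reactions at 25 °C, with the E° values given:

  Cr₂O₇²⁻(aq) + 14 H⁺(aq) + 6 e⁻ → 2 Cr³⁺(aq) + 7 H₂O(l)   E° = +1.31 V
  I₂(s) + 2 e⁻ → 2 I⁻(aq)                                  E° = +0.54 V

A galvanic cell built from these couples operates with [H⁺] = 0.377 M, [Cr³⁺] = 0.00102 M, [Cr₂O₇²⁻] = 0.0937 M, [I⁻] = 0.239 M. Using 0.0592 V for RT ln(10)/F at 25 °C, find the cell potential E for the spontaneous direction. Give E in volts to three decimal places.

Cr₂O₇²⁻/Cr³⁺ is the cathode (higher E°), I₂/I⁻ the anode: E°cell = +1.31 − (+0.54) = +0.77 V, n = 6.
Overall: Cr₂O₇²⁻(aq) + 14 H⁺(aq) + 6 I⁻(aq) → 2 Cr³⁺(aq) + 7 H₂O(l) + 3 I₂(s)
Q = [Cr³⁺]^2 / ([Cr₂O₇²⁻]·[H⁺]^14·[I⁻]^6); log Q = 4.706.
E = E° − (0.0592/n) log Q = +0.77 − (0.0592/6)(4.706) = +0.724 V.

+0.724 V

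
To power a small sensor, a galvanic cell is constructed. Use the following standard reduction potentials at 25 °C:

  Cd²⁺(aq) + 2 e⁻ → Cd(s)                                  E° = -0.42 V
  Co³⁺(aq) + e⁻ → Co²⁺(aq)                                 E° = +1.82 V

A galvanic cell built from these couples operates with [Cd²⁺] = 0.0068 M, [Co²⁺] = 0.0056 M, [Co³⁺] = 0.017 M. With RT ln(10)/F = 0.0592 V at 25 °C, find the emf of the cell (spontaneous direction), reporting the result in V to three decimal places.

Co³⁺/Co²⁺ is the cathode (higher E°), Cd²⁺/Cd the anode: E°cell = +1.82 − (-0.42) = +2.24 V, n = 2.
Overall: 2 Co³⁺(aq) + Cd(s) → 2 Co²⁺(aq) + Cd²⁺(aq)
Q = [Co²⁺]^2·[Cd²⁺] / ([Co³⁺]^2); log Q = -3.132.
E = E° − (0.0592/n) log Q = +2.24 − (0.0592/2)(-3.132) = +2.333 V.

+2.333 V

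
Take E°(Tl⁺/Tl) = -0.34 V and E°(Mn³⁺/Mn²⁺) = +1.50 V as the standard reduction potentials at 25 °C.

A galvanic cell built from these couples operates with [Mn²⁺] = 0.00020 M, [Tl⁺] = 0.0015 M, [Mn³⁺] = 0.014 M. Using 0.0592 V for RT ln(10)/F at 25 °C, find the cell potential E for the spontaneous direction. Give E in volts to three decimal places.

Mn³⁺/Mn²⁺ is the cathode (higher E°), Tl⁺/Tl the anode: E°cell = +1.50 − (-0.34) = +1.84 V, n = 1.
Overall: Mn³⁺(aq) + Tl(s) → Mn²⁺(aq) + Tl⁺(aq)
Q = [Mn²⁺]·[Tl⁺] / ([Mn³⁺]); log Q = -4.669.
E = E° − (0.0592/n) log Q = +1.84 − (0.0592/1)(-4.669) = +2.116 V.

+2.116 V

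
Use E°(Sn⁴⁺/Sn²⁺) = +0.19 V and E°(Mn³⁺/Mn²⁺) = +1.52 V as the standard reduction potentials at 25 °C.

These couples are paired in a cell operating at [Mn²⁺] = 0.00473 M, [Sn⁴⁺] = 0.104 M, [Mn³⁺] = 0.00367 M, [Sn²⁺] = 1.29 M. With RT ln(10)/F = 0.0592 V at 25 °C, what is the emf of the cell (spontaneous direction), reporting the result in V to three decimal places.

+1.356 V

Mn³⁺/Mn²⁺ is the cathode (higher E°), Sn⁴⁺/Sn²⁺ the anode: E°cell = +1.52 − (+0.19) = +1.33 V, n = 2.
Overall: 2 Mn³⁺(aq) + Sn²⁺(aq) → 2 Mn²⁺(aq) + Sn⁴⁺(aq)
Q = [Mn²⁺]^2·[Sn⁴⁺] / ([Mn³⁺]^2·[Sn²⁺]); log Q = -0.873.
E = E° − (0.0592/n) log Q = +1.33 − (0.0592/2)(-0.873) = +1.356 V.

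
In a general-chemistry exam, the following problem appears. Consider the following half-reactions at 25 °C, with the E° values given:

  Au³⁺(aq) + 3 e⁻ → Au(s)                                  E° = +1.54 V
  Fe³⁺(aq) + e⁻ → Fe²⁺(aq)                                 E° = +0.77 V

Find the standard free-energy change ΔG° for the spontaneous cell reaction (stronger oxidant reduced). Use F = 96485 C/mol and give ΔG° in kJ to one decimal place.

Au³⁺/Au (E° = +1.54 V) is the cathode; Fe³⁺/Fe²⁺ (E° = +0.77 V) is the anode, so E°cell = +0.77 V.
Balancing electrons gives n = 3 (lcm of 3 and 1).
ΔG° = −nFE° = −(3)(96485)(+0.77) = -222,880 J = -222.9 kJ.

-222.9 kJ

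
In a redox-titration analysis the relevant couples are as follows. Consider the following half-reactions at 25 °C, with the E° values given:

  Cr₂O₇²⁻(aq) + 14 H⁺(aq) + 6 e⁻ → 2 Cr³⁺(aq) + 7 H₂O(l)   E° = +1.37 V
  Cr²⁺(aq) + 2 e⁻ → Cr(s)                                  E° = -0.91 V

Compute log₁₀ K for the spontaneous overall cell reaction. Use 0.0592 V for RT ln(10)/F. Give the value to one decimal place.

231.1

Cathode: Cr₂O₇²⁻/Cr³⁺; anode: Cr²⁺/Cr. E°cell = +2.28 V, n = 6.
log K = nE°cell / 0.0592 = (6)(+2.28) / 0.0592 = 231.1.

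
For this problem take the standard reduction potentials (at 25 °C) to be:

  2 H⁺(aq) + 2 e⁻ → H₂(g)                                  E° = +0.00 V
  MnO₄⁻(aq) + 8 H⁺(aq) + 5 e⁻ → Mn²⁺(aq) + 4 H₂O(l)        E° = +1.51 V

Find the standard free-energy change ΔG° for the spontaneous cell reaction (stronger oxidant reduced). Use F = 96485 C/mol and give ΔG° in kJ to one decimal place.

MnO₄⁻/Mn²⁺ (E° = +1.51 V) is the cathode; H⁺/H₂ (E° = +0.00 V) is the anode, so E°cell = +1.51 V.
Balancing electrons gives n = 10 (lcm of 5 and 2).
ΔG° = −nFE° = −(10)(96485)(+1.51) = -1,456,924 J = -1456.9 kJ.

-1456.9 kJ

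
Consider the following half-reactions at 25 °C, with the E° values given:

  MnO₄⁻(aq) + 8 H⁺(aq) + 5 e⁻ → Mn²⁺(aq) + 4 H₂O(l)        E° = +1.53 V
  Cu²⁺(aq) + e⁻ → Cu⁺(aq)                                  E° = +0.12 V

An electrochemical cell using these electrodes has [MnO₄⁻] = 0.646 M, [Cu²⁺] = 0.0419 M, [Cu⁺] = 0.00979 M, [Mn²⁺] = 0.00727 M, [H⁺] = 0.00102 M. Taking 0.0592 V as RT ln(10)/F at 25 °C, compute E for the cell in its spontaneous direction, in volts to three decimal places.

+1.112 V

MnO₄⁻/Mn²⁺ is the cathode (higher E°), Cu²⁺/Cu⁺ the anode: E°cell = +1.53 − (+0.12) = +1.41 V, n = 5.
Overall: MnO₄⁻(aq) + 8 H⁺(aq) + 5 Cu⁺(aq) → Mn²⁺(aq) + 4 H₂O(l) + 5 Cu²⁺(aq)
Q = [Mn²⁺]·[Cu²⁺]^5 / ([MnO₄⁻]·[H⁺]^8·[Cu⁺]^5); log Q = 25.140.
E = E° − (0.0592/n) log Q = +1.41 − (0.0592/5)(25.140) = +1.112 V.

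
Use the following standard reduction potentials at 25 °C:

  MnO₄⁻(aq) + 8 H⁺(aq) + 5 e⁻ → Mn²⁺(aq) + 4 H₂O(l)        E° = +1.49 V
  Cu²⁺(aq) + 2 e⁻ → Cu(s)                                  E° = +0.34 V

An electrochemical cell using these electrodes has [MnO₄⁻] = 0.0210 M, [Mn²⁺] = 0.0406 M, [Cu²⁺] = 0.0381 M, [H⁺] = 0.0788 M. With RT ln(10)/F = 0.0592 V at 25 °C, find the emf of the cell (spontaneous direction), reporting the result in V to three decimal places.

+1.084 V

MnO₄⁻/Mn²⁺ is the cathode (higher E°), Cu²⁺/Cu the anode: E°cell = +1.49 − (+0.34) = +1.15 V, n = 10.
Overall: 2 MnO₄⁻(aq) + 16 H⁺(aq) + 5 Cu(s) → 2 Mn²⁺(aq) + 8 H₂O(l) + 5 Cu²⁺(aq)
Q = [Mn²⁺]^2·[Cu²⁺]^5 / ([MnO₄⁻]^2·[H⁺]^16); log Q = 11.133.
E = E° − (0.0592/n) log Q = +1.15 − (0.0592/10)(11.133) = +1.084 V.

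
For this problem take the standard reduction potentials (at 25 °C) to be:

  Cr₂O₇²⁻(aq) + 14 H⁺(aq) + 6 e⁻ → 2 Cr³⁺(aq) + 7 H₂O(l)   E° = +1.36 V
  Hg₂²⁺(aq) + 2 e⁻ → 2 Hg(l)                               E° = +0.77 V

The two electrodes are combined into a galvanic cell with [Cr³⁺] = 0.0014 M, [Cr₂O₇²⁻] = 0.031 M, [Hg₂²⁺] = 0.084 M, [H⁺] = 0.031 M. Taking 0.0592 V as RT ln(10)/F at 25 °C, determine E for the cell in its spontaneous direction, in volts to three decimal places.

Cr₂O₇²⁻/Cr³⁺ is the cathode (higher E°), Hg₂²⁺/Hg the anode: E°cell = +1.36 − (+0.77) = +0.59 V, n = 6.
Overall: Cr₂O₇²⁻(aq) + 14 H⁺(aq) + 6 Hg(l) → 2 Cr³⁺(aq) + 7 H₂O(l) + 3 Hg₂²⁺(aq)
Q = [Cr³⁺]^2·[Hg₂²⁺]^3 / ([Cr₂O₇²⁻]·[H⁺]^14); log Q = 13.695.
E = E° − (0.0592/n) log Q = +0.59 − (0.0592/6)(13.695) = +0.455 V.

+0.455 V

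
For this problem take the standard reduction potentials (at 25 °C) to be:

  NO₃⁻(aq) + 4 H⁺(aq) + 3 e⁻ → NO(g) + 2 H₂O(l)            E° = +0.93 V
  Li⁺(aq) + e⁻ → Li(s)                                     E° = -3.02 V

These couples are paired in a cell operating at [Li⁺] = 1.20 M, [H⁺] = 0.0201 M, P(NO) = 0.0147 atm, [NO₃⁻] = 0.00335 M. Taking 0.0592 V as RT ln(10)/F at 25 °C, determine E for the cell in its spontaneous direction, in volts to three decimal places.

NO₃⁻/NO is the cathode (higher E°), Li⁺/Li the anode: E°cell = +0.93 − (-3.02) = +3.95 V, n = 3.
Overall: NO₃⁻(aq) + 4 H⁺(aq) + 3 Li(s) → NO(g) + 2 H₂O(l) + 3 Li⁺(aq)
Q = P(NO)·[Li⁺]^3 / ([NO₃⁻]·[H⁺]^4); log Q = 7.667.
E = E° − (0.0592/n) log Q = +3.95 − (0.0592/3)(7.667) = +3.799 V.

+3.799 V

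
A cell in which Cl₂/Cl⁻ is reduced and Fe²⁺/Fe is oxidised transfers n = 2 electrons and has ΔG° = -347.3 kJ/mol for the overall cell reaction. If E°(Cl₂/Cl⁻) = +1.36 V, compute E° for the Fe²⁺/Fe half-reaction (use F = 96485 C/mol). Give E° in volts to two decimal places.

E°cell = −ΔG°/(nF) = −(-347.3×10³)/((2)(96485)) = +1.800 V.
Since Cl₂/Cl⁻ is the cathode and Fe²⁺/Fe the anode, E°cell = E°(Cl₂/Cl⁻) − E°(Fe²⁺/Fe).
So E°(Fe²⁺/Fe) = E°(Cl₂/Cl⁻) − E°cell = (+1.36) − (+1.800) = -0.44 V.

-0.44 V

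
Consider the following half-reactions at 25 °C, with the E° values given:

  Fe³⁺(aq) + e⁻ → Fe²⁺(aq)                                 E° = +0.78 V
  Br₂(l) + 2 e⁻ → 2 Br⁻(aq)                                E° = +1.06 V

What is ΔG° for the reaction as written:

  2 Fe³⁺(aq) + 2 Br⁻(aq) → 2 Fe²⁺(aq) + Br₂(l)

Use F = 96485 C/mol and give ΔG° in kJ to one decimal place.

As written, Fe³⁺/Fe²⁺ is reduced (cathode) and Br₂/Br⁻ is oxidised (anode), so E°cell = (+0.78) − (+1.06) = -0.28 V.
Balancing electrons gives n = 2.
ΔG° = −nFE° = −(2)(96485)(-0.28) = 54,032 J = +54.0 kJ.

+54.0 kJ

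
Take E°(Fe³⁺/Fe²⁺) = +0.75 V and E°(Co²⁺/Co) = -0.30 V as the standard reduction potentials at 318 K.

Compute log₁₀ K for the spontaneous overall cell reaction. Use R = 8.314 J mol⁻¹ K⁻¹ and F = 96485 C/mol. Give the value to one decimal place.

Cathode: Fe³⁺/Fe²⁺; anode: Co²⁺/Co. E°cell = (+0.75) − (-0.30) = +1.05 V, with n = 2.
ΔG° = −nFE° = −RT ln K, so ln K = nFE°/(RT) = (2)(96485)(+1.05) / ((8.314)(318)) = 76.638.
log₁₀ K = 76.638 / ln 10 = 33.3.

33.3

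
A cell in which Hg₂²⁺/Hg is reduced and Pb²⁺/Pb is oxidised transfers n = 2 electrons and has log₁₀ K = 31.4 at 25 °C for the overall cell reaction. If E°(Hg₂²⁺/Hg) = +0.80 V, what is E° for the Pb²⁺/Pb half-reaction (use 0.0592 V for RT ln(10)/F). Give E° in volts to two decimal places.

E°cell = (0.0592/n)·log K = (0.0592/2)(31.4) = +0.929 V.
Since Hg₂²⁺/Hg is the cathode and Pb²⁺/Pb the anode, E°cell = E°(Hg₂²⁺/Hg) − E°(Pb²⁺/Pb).
So E°(Pb²⁺/Pb) = E°(Hg₂²⁺/Hg) − E°cell = (+0.80) − (+0.929) = -0.13 V.

-0.13 V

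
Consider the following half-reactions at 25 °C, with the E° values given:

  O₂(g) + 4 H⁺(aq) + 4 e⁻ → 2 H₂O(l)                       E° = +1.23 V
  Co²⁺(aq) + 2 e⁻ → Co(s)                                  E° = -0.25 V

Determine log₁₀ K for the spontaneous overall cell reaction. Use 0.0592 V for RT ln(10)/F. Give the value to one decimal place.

100.0

Cathode: O₂/H₂O; anode: Co²⁺/Co. E°cell = +1.48 V, n = 4.
log K = nE°cell / 0.0592 = (4)(+1.48) / 0.0592 = 100.0.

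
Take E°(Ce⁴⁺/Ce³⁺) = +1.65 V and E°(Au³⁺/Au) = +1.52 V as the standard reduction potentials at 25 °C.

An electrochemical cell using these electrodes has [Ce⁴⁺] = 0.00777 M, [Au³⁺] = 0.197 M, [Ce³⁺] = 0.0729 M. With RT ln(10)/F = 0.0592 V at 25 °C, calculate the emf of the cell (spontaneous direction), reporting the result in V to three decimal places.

Ce⁴⁺/Ce³⁺ is the cathode (higher E°), Au³⁺/Au the anode: E°cell = +1.65 − (+1.52) = +0.13 V, n = 3.
Overall: 3 Ce⁴⁺(aq) + Au(s) → 3 Ce³⁺(aq) + Au³⁺(aq)
Q = [Ce³⁺]^3·[Au³⁺] / ([Ce⁴⁺]^3); log Q = 2.211.
E = E° − (0.0592/n) log Q = +0.13 − (0.0592/3)(2.211) = +0.086 V.

+0.086 V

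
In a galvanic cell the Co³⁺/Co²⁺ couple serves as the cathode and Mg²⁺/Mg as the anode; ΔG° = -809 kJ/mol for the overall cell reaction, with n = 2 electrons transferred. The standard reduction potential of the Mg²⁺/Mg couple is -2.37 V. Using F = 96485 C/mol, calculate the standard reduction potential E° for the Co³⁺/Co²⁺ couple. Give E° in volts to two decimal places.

+1.82 V

E°cell = −ΔG°/(nF) = −(-809×10³)/((2)(96485)) = +4.192 V.
Since Co³⁺/Co²⁺ is the cathode and Mg²⁺/Mg the anode, E°cell = E°(Co³⁺/Co²⁺) − E°(Mg²⁺/Mg).
So E°(Co³⁺/Co²⁺) = E°cell + E°(Mg²⁺/Mg) = +4.192 + (-2.37) = +1.82 V.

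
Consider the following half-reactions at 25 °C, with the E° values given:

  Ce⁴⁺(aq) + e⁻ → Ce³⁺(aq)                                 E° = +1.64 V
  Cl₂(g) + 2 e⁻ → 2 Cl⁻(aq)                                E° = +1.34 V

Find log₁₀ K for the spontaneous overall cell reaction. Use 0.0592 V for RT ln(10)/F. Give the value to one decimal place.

Cathode: Ce⁴⁺/Ce³⁺; anode: Cl₂/Cl⁻. E°cell = +0.30 V, n = 2.
log K = nE°cell / 0.0592 = (2)(+0.30) / 0.0592 = 10.1.

10.1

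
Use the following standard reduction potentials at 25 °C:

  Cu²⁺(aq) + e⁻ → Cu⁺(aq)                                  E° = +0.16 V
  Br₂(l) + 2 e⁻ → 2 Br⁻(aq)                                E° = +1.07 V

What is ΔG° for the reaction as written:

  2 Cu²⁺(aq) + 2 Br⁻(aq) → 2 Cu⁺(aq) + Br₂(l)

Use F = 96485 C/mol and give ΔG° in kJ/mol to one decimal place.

+175.6 kJ/mol

As written, Cu²⁺/Cu⁺ is reduced (cathode) and Br₂/Br⁻ is oxidised (anode), so E°cell = (+0.16) − (+1.07) = -0.91 V.
Balancing electrons gives n = 2.
ΔG° = −nFE° = −(2)(96485)(-0.91) = 175,603 J = +175.6 kJ/mol.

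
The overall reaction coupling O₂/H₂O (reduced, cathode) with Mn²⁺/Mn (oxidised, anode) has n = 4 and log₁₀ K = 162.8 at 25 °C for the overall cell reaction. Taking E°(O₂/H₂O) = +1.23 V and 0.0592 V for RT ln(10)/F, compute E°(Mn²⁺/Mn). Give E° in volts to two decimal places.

E°cell = (0.0592/n)·log K = (0.0592/4)(162.8) = +2.409 V.
Since O₂/H₂O is the cathode and Mn²⁺/Mn the anode, E°cell = E°(O₂/H₂O) − E°(Mn²⁺/Mn).
So E°(Mn²⁺/Mn) = E°(O₂/H₂O) − E°cell = (+1.23) − (+2.409) = -1.18 V.

-1.18 V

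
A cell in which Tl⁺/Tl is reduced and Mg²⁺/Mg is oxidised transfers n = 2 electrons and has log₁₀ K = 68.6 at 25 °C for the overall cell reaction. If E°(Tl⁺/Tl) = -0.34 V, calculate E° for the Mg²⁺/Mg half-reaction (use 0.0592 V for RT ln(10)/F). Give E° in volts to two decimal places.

E°cell = (0.0592/n)·log K = (0.0592/2)(68.6) = +2.031 V.
Since Tl⁺/Tl is the cathode and Mg²⁺/Mg the anode, E°cell = E°(Tl⁺/Tl) − E°(Mg²⁺/Mg).
So E°(Mg²⁺/Mg) = E°(Tl⁺/Tl) − E°cell = (-0.34) − (+2.031) = -2.37 V.

-2.37 V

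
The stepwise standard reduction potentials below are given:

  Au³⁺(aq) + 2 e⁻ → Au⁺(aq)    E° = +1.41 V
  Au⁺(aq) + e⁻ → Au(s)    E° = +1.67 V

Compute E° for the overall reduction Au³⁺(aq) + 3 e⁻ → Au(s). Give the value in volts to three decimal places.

+1.497 V

Since ΔG° = −nFE° is additive over sequential reductions, n₃E°₃ = n₁E°₁ + n₂E°₂.
E°₃ = (2×+1.41 + 1×+1.67) / 3 = (+4.490) / 3 = +1.497 V.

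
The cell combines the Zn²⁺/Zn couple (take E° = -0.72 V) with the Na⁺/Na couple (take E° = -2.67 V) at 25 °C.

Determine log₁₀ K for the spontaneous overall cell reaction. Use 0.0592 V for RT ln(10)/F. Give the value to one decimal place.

Cathode: Zn²⁺/Zn; anode: Na⁺/Na. E°cell = +1.95 V, n = 2.
log K = nE°cell / 0.0592 = (2)(+1.95) / 0.0592 = 65.9.

65.9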